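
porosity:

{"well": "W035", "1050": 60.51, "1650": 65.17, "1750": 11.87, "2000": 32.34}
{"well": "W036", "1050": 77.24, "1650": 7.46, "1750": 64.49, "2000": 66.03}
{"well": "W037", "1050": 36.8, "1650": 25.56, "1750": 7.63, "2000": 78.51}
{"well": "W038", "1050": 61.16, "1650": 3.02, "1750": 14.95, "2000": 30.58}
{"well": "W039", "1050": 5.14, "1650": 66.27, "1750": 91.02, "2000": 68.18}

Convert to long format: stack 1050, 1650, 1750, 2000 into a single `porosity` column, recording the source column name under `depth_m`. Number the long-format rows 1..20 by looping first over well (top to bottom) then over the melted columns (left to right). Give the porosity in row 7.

64.49

20 rows total (5 × 4). Row 7: index ⌊(7-1)/4⌋ = 1 into well → W036; (7-1) mod 4 = 2 into the melted columns → 1750.
So row 7 is (W036, 1750, 64.49); porosity = 64.49.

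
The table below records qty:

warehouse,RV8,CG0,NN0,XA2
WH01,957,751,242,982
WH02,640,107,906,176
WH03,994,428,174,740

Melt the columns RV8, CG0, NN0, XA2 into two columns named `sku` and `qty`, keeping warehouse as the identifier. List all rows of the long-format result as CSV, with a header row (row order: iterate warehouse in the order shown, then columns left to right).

Each (warehouse, column) pair becomes one row: 3 × 4 = 12 rows.
For example, (WH01, RV8) → qty=957.

warehouse,sku,qty
WH01,RV8,957
WH01,CG0,751
WH01,NN0,242
WH01,XA2,982
WH02,RV8,640
WH02,CG0,107
WH02,NN0,906
WH02,XA2,176
WH03,RV8,994
WH03,CG0,428
WH03,NN0,174
WH03,XA2,740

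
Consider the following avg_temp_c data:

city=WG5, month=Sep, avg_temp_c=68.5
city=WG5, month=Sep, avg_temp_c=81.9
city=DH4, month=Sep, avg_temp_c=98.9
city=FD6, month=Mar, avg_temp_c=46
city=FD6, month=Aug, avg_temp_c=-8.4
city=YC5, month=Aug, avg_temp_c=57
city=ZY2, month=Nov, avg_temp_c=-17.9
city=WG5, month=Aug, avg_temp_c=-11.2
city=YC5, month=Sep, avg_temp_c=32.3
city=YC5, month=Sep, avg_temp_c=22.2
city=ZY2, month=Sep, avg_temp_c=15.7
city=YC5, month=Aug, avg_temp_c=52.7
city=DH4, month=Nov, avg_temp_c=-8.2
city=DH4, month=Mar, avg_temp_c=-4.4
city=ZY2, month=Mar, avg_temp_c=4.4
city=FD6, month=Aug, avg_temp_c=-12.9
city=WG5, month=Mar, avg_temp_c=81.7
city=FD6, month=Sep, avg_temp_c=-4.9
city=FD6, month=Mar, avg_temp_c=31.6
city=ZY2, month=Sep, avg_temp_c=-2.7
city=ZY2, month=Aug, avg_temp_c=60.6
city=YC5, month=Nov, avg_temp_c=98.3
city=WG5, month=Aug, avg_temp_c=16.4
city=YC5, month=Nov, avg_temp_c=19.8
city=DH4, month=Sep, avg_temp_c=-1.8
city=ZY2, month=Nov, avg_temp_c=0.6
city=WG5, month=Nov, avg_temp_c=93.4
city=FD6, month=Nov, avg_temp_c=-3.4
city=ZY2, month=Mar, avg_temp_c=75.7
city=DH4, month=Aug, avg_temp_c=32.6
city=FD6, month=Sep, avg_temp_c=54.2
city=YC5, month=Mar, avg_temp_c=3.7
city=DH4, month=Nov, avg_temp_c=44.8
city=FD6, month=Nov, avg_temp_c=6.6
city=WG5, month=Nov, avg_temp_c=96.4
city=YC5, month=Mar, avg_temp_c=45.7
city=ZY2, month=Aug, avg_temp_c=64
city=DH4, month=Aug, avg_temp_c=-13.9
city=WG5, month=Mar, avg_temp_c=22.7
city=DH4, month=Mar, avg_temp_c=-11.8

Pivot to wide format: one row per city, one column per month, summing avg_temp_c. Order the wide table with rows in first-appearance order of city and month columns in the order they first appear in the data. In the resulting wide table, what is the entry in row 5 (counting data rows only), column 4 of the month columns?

-17.3

With rows in first-appearance order of city, row 5 is city=ZY2. month columns in first-appearance order: Sep, Mar, Aug, Nov; column 4 is Nov.
Long rows with city=ZY2, month=Nov: -17.9 + 0.6 = -17.3.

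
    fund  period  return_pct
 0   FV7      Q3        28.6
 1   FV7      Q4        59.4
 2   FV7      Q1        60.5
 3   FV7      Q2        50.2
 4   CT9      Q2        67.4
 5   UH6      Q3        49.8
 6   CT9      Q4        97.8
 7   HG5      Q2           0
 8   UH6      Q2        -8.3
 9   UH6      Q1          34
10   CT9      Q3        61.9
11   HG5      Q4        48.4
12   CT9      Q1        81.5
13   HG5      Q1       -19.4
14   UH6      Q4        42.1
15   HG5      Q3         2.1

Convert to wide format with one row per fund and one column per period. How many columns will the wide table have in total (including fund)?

1 column for fund plus 4 distinct period values → 5 columns.

5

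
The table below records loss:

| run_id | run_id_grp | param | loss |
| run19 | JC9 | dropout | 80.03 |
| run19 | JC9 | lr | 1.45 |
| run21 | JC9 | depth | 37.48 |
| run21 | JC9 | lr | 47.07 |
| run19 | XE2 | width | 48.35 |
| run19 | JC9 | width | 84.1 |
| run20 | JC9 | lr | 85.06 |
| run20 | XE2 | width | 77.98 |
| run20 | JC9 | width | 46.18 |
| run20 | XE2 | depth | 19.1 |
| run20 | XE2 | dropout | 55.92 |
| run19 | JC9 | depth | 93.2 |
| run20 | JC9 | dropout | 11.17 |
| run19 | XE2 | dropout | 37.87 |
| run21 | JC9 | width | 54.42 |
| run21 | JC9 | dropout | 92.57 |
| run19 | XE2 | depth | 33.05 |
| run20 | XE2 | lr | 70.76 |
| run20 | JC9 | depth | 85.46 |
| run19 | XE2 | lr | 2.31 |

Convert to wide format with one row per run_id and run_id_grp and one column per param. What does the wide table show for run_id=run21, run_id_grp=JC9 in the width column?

Wide layout: rows indexed by run_id and run_id_grp, columns are the 4 distinct param values (dropout, lr, depth, width).
Cell (run_id=run21, run_id_grp=JC9, param=width) draws from the long row where run_id=run21, run_id_grp=JC9 and param=width, which has loss=54.42.

54.42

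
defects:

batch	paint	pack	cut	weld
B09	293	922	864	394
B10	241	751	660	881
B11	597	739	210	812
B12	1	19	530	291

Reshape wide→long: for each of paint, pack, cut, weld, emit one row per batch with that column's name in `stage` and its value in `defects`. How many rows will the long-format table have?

4 batch values × 4 melted columns = 16 rows.

16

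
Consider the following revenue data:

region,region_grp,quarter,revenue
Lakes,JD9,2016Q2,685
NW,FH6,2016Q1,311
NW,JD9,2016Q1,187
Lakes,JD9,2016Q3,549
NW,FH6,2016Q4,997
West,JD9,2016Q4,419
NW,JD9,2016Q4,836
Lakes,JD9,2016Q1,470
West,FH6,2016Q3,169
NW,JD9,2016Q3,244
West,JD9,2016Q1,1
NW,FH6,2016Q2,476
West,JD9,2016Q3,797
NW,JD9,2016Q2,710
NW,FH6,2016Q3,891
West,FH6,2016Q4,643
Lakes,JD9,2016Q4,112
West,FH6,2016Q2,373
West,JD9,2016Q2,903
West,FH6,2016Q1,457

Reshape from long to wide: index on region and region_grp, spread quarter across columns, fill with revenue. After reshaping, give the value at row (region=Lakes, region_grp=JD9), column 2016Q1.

Wide layout: rows indexed by region and region_grp, columns are the 4 distinct quarter values (2016Q2, 2016Q1, 2016Q3, 2016Q4).
Cell (region=Lakes, region_grp=JD9, quarter=2016Q1) draws from the long row where region=Lakes, region_grp=JD9 and quarter=2016Q1, which has revenue=470.

470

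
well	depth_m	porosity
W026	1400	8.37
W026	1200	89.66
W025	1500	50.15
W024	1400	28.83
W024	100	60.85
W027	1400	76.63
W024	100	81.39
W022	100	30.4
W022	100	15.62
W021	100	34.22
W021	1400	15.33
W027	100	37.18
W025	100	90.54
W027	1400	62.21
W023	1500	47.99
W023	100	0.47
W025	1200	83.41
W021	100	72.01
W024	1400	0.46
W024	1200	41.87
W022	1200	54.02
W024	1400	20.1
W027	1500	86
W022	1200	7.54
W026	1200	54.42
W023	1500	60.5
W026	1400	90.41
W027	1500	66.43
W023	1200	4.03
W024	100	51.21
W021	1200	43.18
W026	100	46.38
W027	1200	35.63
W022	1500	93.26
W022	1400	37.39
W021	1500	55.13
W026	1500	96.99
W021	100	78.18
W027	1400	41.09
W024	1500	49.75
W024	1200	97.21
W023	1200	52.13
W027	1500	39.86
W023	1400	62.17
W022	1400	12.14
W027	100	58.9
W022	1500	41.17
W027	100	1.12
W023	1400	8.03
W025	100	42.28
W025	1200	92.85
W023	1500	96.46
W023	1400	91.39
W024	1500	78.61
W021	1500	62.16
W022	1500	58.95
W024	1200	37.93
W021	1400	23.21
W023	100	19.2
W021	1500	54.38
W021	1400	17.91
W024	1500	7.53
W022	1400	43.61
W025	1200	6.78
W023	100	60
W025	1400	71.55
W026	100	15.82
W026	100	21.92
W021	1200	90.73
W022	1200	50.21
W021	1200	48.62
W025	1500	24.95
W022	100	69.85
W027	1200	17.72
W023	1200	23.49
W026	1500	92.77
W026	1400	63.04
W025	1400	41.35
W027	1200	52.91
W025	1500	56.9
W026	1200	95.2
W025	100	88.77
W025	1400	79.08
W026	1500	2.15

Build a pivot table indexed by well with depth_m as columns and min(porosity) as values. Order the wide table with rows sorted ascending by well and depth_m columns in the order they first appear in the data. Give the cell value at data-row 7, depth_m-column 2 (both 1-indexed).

With rows sorted ascending by well, row 7 is well=W027. depth_m columns in first-appearance order: 1400, 1200, 1500, 100; column 2 is 1200.
Long rows with well=W027, depth_m=1200: min(35.63, 17.72, 52.91) = 17.72.

17.72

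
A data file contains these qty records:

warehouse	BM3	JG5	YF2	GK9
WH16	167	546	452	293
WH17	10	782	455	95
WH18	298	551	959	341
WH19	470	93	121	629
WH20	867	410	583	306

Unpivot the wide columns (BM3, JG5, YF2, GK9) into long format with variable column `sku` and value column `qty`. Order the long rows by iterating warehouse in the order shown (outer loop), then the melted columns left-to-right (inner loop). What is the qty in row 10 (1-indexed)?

551

20 rows total (5 × 4). Row 10: index ⌊(10-1)/4⌋ = 2 into warehouse → WH18; (10-1) mod 4 = 1 into the melted columns → JG5.
So row 10 is (WH18, JG5, 551); qty = 551.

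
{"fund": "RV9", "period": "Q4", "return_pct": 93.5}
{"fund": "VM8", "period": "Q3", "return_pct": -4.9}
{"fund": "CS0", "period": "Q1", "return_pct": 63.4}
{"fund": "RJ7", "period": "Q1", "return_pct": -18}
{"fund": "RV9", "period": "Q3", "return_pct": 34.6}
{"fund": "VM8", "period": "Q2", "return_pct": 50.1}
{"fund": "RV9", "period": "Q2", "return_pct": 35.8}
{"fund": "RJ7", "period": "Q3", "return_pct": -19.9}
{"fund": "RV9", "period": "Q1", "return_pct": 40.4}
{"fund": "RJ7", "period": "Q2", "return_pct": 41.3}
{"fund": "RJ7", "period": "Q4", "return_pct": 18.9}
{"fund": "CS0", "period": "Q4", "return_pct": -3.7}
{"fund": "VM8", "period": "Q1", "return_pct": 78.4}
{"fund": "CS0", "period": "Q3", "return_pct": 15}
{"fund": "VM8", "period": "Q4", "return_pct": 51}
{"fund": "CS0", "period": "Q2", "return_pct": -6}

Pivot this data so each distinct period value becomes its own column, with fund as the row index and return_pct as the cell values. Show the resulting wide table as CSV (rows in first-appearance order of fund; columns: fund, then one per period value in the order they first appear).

fund,Q4,Q3,Q1,Q2
RV9,93.5,34.6,40.4,35.8
VM8,51,-4.9,78.4,50.1
CS0,-3.7,15,63.4,-6
RJ7,18.9,-19.9,-18,41.3

Columns: fund plus the 4 distinct period values (Q4, Q3, Q1, Q2).
For example, row RV9 column Q4 takes return_pct=93.5 from the long row (RV9, Q4).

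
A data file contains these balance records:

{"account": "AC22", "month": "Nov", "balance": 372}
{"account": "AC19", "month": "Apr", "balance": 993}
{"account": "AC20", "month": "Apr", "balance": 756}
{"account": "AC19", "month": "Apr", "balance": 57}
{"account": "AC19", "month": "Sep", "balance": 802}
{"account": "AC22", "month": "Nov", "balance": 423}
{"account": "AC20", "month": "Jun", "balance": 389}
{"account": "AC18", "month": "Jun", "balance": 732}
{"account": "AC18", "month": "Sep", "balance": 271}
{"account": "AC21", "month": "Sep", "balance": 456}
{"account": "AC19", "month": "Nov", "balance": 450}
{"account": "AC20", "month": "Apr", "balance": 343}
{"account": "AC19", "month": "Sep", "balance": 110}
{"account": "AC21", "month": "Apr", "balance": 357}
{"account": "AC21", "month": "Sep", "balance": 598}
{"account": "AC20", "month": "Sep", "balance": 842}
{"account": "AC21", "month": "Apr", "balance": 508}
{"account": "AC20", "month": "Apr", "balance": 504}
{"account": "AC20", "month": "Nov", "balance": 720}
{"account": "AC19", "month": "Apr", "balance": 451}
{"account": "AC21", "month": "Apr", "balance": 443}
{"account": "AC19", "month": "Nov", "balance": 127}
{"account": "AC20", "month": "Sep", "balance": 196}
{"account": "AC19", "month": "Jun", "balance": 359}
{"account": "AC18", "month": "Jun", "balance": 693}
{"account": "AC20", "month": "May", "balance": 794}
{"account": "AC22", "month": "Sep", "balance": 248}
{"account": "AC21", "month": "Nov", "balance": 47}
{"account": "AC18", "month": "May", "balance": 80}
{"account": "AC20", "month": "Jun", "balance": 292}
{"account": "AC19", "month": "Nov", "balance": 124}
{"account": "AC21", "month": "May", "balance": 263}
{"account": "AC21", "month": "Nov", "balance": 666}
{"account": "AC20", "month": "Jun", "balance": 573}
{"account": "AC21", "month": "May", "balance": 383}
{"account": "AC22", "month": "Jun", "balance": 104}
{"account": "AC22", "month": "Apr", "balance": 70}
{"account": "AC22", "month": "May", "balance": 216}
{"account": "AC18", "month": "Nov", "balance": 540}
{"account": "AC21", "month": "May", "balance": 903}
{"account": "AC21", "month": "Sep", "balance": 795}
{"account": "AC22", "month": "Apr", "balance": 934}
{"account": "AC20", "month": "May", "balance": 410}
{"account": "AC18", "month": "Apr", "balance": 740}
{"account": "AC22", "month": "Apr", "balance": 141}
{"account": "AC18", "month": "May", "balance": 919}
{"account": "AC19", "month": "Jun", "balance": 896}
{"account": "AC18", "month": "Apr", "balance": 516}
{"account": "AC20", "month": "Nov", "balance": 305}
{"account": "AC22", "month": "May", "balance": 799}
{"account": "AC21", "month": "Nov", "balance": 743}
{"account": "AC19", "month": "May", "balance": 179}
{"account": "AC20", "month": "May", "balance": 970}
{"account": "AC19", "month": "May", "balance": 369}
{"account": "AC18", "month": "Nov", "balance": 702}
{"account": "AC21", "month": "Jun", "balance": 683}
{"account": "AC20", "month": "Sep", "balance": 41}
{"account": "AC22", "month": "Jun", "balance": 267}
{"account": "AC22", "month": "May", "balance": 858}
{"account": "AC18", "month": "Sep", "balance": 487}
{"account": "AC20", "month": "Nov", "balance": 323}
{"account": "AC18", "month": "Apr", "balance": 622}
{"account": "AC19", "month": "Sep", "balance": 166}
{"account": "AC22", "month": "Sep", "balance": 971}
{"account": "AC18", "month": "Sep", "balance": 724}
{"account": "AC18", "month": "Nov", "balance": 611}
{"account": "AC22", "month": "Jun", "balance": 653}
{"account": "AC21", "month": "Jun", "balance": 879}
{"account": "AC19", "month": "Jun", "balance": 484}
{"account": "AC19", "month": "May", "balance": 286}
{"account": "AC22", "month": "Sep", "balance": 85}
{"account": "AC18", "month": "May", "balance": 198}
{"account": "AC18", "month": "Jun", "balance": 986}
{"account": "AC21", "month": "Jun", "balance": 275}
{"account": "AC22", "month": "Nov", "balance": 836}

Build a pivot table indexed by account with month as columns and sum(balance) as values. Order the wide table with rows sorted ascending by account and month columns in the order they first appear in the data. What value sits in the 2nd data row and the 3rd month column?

1078

With rows sorted ascending by account, row 2 is account=AC19. month columns in first-appearance order: Nov, Apr, Sep, Jun, May; column 3 is Sep.
Long rows with account=AC19, month=Sep: 802 + 110 + 166 = 1078.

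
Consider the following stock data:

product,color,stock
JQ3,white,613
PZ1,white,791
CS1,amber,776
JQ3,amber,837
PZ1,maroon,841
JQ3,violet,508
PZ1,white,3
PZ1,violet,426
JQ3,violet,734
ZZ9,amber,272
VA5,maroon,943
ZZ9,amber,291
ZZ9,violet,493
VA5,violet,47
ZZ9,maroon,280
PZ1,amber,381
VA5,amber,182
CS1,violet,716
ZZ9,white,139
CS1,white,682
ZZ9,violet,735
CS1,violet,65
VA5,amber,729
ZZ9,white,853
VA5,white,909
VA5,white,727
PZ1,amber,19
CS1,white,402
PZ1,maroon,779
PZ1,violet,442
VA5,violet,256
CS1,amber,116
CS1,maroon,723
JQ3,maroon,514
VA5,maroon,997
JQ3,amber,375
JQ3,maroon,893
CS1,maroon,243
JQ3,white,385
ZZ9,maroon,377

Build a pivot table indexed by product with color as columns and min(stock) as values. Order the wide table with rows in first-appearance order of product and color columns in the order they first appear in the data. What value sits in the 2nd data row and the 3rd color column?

With rows in first-appearance order of product, row 2 is product=PZ1. color columns in first-appearance order: white, amber, maroon, violet; column 3 is maroon.
Long rows with product=PZ1, color=maroon: min(841, 779) = 779.

779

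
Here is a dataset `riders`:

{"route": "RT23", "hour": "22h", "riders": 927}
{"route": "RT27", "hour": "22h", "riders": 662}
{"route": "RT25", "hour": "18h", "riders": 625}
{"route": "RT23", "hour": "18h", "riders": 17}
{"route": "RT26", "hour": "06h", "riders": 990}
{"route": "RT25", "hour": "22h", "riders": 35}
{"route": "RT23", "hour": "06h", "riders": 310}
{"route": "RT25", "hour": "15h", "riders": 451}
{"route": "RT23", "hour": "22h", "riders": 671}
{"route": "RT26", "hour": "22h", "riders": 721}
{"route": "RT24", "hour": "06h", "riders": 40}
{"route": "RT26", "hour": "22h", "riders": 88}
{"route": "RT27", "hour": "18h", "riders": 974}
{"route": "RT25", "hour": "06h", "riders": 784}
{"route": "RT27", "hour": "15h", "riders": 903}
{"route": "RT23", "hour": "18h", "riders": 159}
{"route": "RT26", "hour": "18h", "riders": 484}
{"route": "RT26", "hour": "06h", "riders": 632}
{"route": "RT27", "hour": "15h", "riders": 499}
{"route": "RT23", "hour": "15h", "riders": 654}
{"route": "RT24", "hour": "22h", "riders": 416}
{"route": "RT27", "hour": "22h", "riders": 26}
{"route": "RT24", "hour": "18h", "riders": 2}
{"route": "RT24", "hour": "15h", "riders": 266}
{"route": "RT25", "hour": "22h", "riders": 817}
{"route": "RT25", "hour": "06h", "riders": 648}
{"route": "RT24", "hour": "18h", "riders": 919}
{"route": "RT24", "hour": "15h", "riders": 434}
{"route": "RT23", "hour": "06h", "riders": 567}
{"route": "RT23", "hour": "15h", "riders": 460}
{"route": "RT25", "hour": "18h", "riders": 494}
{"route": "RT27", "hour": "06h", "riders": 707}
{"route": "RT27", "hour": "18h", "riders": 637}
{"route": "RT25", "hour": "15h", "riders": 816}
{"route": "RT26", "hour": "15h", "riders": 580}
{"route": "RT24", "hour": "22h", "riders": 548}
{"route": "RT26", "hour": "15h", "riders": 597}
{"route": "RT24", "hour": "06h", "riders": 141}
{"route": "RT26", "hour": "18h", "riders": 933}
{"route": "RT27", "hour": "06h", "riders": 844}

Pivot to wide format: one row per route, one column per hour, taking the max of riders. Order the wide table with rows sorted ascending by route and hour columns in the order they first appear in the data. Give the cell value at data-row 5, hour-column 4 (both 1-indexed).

With rows sorted ascending by route, row 5 is route=RT27. hour columns in first-appearance order: 22h, 18h, 06h, 15h; column 4 is 15h.
Long rows with route=RT27, hour=15h: max(903, 499) = 903.

903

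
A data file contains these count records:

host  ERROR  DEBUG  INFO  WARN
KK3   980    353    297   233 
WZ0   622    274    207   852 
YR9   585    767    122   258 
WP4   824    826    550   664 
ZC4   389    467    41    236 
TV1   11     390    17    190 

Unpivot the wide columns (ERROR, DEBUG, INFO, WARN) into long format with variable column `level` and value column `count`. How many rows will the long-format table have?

24

6 host values × 4 melted columns = 24 rows.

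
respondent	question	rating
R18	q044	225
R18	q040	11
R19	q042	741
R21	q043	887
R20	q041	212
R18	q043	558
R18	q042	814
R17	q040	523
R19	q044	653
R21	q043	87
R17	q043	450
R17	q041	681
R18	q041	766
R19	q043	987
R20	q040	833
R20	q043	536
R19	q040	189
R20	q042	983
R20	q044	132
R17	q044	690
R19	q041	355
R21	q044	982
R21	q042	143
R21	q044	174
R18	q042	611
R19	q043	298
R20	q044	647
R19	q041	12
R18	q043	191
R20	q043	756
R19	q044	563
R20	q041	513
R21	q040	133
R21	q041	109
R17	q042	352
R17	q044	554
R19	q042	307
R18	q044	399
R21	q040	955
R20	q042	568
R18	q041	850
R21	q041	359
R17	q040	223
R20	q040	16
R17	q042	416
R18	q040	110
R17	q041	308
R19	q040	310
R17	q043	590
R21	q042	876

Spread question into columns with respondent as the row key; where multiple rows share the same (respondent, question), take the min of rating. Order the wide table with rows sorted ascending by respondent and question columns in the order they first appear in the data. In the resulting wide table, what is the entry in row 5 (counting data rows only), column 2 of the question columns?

With rows sorted ascending by respondent, row 5 is respondent=R21. question columns in first-appearance order: q044, q040, q042, q043, q041; column 2 is q040.
Long rows with respondent=R21, question=q040: min(133, 955) = 133.

133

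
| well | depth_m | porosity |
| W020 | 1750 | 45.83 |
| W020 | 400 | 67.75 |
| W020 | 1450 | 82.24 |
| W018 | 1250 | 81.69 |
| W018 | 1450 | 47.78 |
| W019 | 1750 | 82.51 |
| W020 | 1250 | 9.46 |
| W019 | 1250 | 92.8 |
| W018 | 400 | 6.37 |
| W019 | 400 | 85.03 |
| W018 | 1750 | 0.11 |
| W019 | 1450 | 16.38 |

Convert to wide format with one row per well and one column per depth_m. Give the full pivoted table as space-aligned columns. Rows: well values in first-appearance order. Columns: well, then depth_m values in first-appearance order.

well  1750   400    1450   1250 
W020  45.83  67.75  82.24  9.46 
W018  0.11   6.37   47.78  81.69
W019  82.51  85.03  16.38  92.8 

Columns: well plus the 4 distinct depth_m values (1750, 400, 1450, 1250).
For example, row W020 column 1750 takes porosity=45.83 from the long row (W020, 1750).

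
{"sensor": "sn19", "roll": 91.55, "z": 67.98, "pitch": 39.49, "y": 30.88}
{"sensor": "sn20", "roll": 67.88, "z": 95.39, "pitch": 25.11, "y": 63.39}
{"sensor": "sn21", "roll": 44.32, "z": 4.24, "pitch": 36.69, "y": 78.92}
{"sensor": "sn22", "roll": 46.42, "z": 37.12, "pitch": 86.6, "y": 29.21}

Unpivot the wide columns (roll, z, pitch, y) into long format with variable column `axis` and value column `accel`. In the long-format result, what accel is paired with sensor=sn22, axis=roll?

Unpivoting turns each (sensor, wide-column) pair into one long row.
The wide cell at row sn22, column roll holds 46.42, so the long row (sn22, roll) has accel=46.42.

46.42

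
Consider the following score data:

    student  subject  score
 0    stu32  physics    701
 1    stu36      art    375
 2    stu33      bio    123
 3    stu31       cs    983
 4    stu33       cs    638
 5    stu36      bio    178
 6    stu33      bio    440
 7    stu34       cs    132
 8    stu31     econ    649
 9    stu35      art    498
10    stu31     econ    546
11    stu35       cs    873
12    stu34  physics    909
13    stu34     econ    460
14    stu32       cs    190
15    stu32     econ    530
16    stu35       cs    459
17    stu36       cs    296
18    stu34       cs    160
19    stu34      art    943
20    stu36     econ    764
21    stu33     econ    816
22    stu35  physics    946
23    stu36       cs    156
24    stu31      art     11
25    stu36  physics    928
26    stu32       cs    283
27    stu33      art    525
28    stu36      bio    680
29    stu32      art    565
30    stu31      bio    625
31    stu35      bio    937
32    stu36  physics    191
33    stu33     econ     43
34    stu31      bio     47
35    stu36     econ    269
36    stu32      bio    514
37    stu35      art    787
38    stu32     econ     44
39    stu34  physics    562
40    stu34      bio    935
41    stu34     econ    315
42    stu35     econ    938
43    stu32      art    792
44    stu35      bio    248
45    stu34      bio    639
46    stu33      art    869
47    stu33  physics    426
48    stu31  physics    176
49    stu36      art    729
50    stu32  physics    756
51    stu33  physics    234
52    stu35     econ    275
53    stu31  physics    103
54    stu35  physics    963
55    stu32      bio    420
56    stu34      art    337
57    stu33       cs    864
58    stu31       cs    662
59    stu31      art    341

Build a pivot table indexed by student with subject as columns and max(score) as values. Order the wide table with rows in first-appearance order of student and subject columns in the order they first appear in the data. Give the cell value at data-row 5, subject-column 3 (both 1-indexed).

935

With rows in first-appearance order of student, row 5 is student=stu34. subject columns in first-appearance order: physics, art, bio, cs, econ; column 3 is bio.
Long rows with student=stu34, subject=bio: max(935, 639) = 935.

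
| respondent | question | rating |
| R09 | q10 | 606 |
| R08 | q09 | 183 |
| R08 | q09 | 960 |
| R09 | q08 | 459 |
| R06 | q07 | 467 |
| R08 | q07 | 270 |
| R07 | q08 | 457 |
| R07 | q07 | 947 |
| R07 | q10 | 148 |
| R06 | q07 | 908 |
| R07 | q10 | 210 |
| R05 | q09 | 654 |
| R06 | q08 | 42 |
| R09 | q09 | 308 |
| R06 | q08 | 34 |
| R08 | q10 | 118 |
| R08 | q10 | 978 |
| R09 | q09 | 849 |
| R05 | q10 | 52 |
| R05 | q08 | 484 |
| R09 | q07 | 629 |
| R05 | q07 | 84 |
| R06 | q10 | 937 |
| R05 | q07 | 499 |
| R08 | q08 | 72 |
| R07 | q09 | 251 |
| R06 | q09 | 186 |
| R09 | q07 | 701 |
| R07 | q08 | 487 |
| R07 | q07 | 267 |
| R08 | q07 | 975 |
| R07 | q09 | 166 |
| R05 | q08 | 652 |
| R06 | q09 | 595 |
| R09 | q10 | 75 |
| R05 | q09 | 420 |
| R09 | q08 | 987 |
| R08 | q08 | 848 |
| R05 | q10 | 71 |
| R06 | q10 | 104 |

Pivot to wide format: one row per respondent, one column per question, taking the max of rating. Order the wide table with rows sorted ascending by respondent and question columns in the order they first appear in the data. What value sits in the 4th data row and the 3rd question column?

848

With rows sorted ascending by respondent, row 4 is respondent=R08. question columns in first-appearance order: q10, q09, q08, q07; column 3 is q08.
Long rows with respondent=R08, question=q08: max(72, 848) = 848.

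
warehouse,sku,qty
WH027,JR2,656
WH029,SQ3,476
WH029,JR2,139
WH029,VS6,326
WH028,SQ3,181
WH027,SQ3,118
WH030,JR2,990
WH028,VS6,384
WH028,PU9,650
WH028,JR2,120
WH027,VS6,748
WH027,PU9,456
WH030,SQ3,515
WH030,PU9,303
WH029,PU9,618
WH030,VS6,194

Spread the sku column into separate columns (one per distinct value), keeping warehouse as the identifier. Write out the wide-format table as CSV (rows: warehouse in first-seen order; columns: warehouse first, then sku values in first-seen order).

warehouse,JR2,SQ3,VS6,PU9
WH027,656,118,748,456
WH029,139,476,326,618
WH028,120,181,384,650
WH030,990,515,194,303

Columns: warehouse plus the 4 distinct sku values (JR2, SQ3, VS6, PU9).
For example, row WH027 column JR2 takes qty=656 from the long row (WH027, JR2).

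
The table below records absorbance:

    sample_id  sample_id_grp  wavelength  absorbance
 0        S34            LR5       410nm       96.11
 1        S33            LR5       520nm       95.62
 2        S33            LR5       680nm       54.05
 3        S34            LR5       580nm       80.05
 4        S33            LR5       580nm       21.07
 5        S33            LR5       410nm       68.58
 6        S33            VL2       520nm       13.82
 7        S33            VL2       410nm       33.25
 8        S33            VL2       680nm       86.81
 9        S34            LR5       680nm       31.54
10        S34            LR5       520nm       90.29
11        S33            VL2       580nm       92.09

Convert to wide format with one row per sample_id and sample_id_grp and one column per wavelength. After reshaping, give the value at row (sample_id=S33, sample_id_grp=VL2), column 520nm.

Wide layout: rows indexed by sample_id and sample_id_grp, columns are the 4 distinct wavelength values (410nm, 520nm, 680nm, 580nm).
Cell (sample_id=S33, sample_id_grp=VL2, wavelength=520nm) draws from the long row where sample_id=S33, sample_id_grp=VL2 and wavelength=520nm, which has absorbance=13.82.

13.82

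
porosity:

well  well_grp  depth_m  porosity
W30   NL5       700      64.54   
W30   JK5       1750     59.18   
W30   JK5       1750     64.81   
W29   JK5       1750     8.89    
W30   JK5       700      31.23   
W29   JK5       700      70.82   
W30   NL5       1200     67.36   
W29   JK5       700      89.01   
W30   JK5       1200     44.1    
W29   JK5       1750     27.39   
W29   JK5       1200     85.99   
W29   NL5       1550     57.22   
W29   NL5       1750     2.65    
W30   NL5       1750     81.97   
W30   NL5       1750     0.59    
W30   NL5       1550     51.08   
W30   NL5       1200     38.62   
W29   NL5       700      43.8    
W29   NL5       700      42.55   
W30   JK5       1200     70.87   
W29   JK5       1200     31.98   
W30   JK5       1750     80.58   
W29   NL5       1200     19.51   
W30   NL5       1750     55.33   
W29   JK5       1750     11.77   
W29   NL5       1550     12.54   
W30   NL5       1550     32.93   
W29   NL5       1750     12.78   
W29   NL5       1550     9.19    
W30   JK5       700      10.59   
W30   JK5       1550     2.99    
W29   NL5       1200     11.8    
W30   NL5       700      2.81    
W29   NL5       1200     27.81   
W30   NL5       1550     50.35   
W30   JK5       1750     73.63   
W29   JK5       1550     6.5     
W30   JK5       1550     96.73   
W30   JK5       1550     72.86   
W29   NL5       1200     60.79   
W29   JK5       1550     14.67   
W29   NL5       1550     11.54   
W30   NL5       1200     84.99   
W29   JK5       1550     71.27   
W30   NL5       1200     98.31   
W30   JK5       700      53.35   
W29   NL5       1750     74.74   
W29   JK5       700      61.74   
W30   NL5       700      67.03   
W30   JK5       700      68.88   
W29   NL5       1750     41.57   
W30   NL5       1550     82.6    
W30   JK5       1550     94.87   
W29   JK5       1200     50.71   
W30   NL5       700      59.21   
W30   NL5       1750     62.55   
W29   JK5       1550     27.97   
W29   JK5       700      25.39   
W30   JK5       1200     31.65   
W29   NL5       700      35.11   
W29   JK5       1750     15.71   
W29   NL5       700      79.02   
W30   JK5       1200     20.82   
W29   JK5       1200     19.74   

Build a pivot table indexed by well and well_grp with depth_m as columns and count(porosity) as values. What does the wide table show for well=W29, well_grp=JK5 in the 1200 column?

Rows with well=W29, well_grp=JK5 and depth_m=1200: porosity values are 85.99, 31.98, 50.71, 19.74.
4 rows match — count = 4.

4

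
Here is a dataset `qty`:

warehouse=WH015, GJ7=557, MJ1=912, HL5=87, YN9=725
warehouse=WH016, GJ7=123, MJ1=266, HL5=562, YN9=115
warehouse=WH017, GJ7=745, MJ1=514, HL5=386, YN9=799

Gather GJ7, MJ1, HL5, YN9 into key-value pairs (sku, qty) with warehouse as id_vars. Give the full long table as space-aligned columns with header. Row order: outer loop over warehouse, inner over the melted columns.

Each (warehouse, column) pair becomes one row: 3 × 4 = 12 rows.
For example, (WH015, GJ7) → qty=557.

warehouse  sku  qty
WH015      GJ7  557
WH015      MJ1  912
WH015      HL5  87 
WH015      YN9  725
WH016      GJ7  123
WH016      MJ1  266
WH016      HL5  562
WH016      YN9  115
WH017      GJ7  745
WH017      MJ1  514
WH017      HL5  386
WH017      YN9  799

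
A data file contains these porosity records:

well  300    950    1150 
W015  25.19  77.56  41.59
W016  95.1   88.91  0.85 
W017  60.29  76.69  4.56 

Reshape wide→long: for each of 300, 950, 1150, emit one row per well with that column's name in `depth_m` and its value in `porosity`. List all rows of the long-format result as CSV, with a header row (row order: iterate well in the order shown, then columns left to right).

well,depth_m,porosity
W015,300,25.19
W015,950,77.56
W015,1150,41.59
W016,300,95.1
W016,950,88.91
W016,1150,0.85
W017,300,60.29
W017,950,76.69
W017,1150,4.56

Each (well, column) pair becomes one row: 3 × 3 = 9 rows.
For example, (W015, 300) → porosity=25.19.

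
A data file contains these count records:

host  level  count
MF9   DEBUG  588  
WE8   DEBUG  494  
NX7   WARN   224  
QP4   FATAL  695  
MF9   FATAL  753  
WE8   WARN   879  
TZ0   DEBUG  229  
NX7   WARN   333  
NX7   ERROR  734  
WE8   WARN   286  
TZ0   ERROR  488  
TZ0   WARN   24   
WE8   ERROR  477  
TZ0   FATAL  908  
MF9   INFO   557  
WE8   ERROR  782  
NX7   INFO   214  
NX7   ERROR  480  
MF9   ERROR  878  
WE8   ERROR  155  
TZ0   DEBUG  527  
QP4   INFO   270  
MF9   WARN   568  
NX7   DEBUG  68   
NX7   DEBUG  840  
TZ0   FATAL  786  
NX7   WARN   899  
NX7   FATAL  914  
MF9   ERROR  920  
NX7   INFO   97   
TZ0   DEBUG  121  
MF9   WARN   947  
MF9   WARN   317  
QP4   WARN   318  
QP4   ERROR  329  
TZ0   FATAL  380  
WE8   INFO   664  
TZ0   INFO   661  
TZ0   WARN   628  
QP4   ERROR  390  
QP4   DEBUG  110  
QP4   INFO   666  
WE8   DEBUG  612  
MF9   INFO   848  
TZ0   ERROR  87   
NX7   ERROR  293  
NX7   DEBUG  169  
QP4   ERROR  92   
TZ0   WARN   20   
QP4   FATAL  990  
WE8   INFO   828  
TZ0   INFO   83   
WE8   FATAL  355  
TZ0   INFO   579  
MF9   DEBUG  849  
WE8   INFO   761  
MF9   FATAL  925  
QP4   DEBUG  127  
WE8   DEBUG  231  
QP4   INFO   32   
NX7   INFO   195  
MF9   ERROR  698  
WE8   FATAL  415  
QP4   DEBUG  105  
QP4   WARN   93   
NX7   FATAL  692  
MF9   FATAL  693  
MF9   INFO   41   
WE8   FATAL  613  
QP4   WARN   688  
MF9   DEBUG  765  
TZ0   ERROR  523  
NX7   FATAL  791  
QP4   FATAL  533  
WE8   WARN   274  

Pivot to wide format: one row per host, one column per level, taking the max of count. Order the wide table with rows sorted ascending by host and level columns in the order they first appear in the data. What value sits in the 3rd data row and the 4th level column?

390

With rows sorted ascending by host, row 3 is host=QP4. level columns in first-appearance order: DEBUG, WARN, FATAL, ERROR, INFO; column 4 is ERROR.
Long rows with host=QP4, level=ERROR: max(329, 390, 92) = 390.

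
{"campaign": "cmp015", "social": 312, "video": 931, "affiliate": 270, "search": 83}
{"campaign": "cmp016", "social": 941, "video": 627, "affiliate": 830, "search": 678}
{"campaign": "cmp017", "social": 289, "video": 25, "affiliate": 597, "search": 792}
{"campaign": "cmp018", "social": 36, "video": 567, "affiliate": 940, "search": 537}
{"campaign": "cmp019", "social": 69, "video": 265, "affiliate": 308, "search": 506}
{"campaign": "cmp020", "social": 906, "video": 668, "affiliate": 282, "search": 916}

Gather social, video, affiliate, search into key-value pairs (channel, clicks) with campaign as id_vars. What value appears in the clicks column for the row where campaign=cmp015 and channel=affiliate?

Unpivoting turns each (campaign, wide-column) pair into one long row.
The wide cell at row cmp015, column affiliate holds 270, so the long row (cmp015, affiliate) has clicks=270.

270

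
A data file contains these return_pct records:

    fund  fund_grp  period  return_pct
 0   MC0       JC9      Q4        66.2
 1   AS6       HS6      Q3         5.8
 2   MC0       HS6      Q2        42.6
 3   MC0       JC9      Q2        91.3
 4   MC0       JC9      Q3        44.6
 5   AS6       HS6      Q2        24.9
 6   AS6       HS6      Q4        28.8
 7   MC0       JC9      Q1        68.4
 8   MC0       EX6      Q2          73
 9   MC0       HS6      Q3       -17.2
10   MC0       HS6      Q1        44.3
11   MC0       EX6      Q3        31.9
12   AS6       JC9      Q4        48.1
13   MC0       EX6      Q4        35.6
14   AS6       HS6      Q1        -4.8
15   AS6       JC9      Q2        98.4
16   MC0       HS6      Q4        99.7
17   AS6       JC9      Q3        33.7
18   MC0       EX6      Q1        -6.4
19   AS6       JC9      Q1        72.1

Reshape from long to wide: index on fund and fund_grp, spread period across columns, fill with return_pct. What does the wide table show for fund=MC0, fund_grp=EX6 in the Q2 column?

73

Wide layout: rows indexed by fund and fund_grp, columns are the 4 distinct period values (Q4, Q3, Q2, Q1).
Cell (fund=MC0, fund_grp=EX6, period=Q2) draws from the long row where fund=MC0, fund_grp=EX6 and period=Q2, which has return_pct=73.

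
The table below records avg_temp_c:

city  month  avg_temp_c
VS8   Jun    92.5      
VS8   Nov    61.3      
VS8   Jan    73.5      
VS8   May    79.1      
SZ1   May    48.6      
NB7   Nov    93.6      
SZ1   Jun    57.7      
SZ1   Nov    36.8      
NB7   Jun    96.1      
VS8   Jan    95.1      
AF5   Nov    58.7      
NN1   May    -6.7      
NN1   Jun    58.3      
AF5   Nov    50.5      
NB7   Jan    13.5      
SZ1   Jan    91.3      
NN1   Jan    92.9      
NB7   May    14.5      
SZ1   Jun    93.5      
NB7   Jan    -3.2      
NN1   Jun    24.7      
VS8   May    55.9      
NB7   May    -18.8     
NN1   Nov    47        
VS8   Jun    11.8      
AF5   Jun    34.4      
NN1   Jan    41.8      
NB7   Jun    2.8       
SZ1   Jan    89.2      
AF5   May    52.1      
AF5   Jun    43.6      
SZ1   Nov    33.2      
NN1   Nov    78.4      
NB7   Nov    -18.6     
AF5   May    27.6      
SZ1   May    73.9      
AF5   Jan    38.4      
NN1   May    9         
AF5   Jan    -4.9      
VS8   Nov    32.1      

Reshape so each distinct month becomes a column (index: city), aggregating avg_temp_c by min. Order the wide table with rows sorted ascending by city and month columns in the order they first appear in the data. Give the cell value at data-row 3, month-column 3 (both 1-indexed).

With rows sorted ascending by city, row 3 is city=NN1. month columns in first-appearance order: Jun, Nov, Jan, May; column 3 is Jan.
Long rows with city=NN1, month=Jan: min(92.9, 41.8) = 41.8.

41.8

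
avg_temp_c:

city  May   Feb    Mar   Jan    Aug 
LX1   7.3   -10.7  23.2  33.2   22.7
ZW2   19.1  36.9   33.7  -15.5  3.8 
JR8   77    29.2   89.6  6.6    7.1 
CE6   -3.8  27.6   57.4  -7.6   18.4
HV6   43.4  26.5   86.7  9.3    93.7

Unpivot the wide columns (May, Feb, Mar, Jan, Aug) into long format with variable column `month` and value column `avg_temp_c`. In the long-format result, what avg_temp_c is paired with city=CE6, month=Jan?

Unpivoting turns each (city, wide-column) pair into one long row.
The wide cell at row CE6, column Jan holds -7.6, so the long row (CE6, Jan) has avg_temp_c=-7.6.

-7.6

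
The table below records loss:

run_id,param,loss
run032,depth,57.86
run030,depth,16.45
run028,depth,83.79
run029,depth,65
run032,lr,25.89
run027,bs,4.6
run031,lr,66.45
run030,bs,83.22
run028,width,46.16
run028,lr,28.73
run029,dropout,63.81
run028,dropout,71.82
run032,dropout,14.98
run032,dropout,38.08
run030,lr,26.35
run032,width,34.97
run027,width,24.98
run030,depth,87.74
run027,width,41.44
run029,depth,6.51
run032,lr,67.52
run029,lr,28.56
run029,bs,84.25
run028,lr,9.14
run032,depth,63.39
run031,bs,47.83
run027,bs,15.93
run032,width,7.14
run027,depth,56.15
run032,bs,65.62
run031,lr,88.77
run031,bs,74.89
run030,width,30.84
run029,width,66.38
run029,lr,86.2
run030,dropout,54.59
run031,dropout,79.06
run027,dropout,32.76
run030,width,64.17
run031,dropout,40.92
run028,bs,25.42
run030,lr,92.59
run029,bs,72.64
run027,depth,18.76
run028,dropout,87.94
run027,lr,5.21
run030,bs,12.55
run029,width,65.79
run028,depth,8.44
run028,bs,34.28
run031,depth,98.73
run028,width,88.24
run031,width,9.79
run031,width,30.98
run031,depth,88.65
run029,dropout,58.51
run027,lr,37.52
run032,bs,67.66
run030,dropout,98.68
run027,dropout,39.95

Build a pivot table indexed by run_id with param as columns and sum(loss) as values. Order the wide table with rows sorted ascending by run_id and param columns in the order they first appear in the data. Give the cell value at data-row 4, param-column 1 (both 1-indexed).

104.19

With rows sorted ascending by run_id, row 4 is run_id=run030. param columns in first-appearance order: depth, lr, bs, width, dropout; column 1 is depth.
Long rows with run_id=run030, param=depth: 16.45 + 87.74 = 104.19.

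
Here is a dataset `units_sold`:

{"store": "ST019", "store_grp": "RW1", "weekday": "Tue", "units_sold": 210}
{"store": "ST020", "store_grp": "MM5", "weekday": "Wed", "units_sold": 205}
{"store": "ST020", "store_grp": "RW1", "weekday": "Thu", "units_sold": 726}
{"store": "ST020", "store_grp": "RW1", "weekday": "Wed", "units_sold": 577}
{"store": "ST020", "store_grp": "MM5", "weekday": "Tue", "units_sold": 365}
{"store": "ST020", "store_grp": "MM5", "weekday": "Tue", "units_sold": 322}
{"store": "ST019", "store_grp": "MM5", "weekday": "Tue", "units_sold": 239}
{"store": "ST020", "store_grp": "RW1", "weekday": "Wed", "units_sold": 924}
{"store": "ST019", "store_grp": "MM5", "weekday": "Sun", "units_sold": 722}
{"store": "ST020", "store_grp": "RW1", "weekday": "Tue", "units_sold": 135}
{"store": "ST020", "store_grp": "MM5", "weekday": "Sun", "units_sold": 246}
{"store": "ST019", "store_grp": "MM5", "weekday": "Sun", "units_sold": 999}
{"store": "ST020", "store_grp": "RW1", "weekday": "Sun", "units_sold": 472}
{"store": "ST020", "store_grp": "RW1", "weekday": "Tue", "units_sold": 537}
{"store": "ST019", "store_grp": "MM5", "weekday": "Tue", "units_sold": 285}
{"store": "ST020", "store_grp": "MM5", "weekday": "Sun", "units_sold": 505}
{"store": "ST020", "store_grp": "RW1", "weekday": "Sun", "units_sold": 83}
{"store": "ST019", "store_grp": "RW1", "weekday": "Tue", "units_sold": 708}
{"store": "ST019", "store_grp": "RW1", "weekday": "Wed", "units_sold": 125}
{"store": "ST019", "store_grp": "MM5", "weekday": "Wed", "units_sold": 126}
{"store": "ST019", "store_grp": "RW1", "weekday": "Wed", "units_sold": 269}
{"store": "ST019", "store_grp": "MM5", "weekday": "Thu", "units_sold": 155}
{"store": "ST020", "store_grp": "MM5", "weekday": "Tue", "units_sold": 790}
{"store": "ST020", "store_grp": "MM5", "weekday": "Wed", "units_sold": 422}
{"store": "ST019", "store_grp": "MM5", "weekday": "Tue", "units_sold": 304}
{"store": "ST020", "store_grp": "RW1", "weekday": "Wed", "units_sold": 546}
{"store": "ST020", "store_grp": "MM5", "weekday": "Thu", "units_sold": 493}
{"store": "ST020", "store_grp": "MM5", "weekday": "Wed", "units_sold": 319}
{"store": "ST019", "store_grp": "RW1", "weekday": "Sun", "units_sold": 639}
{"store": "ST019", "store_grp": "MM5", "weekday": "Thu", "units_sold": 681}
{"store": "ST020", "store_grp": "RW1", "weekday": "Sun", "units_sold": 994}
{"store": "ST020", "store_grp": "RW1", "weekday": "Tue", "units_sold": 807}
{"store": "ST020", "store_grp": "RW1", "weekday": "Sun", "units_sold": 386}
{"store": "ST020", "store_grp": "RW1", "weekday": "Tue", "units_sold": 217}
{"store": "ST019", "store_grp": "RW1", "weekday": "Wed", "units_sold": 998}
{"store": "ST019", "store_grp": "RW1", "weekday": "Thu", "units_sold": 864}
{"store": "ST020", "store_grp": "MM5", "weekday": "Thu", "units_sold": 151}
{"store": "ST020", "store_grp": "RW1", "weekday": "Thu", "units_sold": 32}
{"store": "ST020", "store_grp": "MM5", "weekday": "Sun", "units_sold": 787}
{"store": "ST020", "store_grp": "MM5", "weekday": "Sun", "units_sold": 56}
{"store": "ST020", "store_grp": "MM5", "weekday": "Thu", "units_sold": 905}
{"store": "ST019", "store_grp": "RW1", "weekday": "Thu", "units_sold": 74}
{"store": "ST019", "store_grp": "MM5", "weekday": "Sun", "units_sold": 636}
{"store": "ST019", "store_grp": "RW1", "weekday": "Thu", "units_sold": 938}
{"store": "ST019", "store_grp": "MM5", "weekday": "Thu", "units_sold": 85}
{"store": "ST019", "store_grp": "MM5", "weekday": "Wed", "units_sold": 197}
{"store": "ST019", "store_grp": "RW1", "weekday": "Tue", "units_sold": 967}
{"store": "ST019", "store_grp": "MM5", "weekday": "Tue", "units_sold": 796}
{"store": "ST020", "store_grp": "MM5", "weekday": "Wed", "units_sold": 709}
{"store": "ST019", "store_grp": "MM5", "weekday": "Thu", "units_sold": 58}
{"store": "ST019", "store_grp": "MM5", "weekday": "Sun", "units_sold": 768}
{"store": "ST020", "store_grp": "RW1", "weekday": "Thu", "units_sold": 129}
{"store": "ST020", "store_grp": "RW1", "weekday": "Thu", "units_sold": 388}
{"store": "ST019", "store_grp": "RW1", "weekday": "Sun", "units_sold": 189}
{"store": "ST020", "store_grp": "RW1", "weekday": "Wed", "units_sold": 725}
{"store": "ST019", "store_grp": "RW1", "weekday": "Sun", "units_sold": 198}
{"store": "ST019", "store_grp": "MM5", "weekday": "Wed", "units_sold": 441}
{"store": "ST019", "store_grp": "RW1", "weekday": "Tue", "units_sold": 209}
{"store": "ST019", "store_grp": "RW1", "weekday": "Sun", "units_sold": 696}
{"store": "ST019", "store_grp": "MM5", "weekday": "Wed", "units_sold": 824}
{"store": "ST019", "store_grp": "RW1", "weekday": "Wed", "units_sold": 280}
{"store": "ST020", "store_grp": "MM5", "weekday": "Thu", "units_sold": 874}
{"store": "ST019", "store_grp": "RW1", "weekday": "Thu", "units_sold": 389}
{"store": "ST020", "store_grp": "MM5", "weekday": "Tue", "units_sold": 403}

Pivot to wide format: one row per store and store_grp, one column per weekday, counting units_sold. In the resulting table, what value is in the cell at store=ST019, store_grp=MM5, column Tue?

4

Rows with store=ST019, store_grp=MM5 and weekday=Tue: units_sold values are 239, 285, 304, 796.
4 rows match — count = 4.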